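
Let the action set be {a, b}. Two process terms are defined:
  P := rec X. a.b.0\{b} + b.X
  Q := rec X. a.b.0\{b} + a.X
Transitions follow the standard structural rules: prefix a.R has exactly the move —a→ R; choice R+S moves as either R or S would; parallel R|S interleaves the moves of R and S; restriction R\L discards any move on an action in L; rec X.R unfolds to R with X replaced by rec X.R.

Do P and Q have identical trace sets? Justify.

NO — witness ⟨b⟩

LTS(P): 3 reachable states
  s0 = rec X. a.b.0\{b} + b.X ⊢ ··a··> s1, ··b··> s0
  s1 = b.0\{b} ⊢ ··b··> s2
  s2 = 0\{b} ⊢ ·
LTS(Q): 3 reachable states
  t0 = rec X. a.b.0\{b} + a.X ⊢ ··a··> t0, ··a··> t1
  t1 = b.0\{b} ⊢ ··b··> t2
  t2 = 0\{b} ⊢ ·
Executing b from P (initial set {s0}):
  after b @ step 1: {s0}
  P completes σ.
Executing b from Q (initial set {t0}):
  after b @ step 1: ∅ (Q stuck)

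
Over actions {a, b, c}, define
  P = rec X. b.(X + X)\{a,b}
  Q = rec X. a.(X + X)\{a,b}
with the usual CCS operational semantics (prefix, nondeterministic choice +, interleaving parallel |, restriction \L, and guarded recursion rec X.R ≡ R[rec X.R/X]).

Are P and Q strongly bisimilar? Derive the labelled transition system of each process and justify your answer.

P ≁ Q

Reachable graph of P (2 states):
  m0 = rec X. b.(X + X)\{a,b} :: —b→ m1
  m1 = ((rec X. b.(X + X)\{a,b}) + (rec X. b.(X + X)\{a,b}))\{a,b} :: ·
Reachable graph of Q (2 states):
  n0 = rec X. a.(X + X)\{a,b} :: —a→ n1
  n1 = ((rec X. a.(X + X)\{a,b}) + (rec X. a.(X + X)\{a,b}))\{a,b} :: ·
Partition-refinement fixed point:
  B0 = {m0}
  B1 = {m1, n1}
  B2 = {n0}
m0 ∈ B0, n0 ∈ B2 → different blocks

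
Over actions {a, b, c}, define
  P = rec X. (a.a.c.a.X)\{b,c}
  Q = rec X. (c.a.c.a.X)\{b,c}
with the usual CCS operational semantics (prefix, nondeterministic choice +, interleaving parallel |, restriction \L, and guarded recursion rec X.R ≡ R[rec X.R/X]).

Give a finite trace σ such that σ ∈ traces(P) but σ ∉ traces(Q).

a

LTS(P): 3 reachable states
  s0 = rec X. (a.a.c.a.X)\{b,c} | —a→ s1
  s1 = (a.c.a.(rec X. (a.a.c.a.X)\{b,c}))\{b,c} | —a→ s2
  s2 = (c.a.(rec X. (a.a.c.a.X)\{b,c}))\{b,c} | stopped
LTS(Q): 1 reachable states
  t0 = rec X. (c.a.c.a.X)\{b,c} | stopped
Run σ = ⟨a⟩ on P: start {s0}
  step 1 (a): {s1}
  P completes σ.
Run σ = ⟨a⟩ on Q: start {t0}
  step 1 (a): ∅  — Q cannot continue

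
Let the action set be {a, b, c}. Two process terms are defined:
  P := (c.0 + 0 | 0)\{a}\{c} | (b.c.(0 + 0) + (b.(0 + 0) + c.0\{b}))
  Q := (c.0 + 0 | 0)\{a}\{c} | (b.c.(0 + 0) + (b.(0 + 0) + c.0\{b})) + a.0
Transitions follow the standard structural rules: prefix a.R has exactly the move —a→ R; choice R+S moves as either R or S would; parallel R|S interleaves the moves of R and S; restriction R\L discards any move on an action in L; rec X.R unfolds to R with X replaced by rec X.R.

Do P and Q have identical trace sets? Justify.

LTS(P): 4 reachable states
  u0 = (c.0 + 0 | 0)\{a}\{c} | (b.c.(0 + 0) + (b.(0 + 0) + c.0\{b})) → —b→ u1, —b→ u2, —c→ u3
  u1 = (c.0 + 0 | 0)\{a}\{c} | (0 + 0) → ∅
  u2 = (c.0 + 0 | 0)\{a}\{c} | c.(0 + 0) → —c→ u1
  u3 = (c.0 + 0 | 0)\{a}\{c} | 0\{b} → ∅
LTS(Q): 5 reachable states
  v0 = (c.0 + 0 | 0)\{a}\{c} | (b.c.(0 + 0) + (b.(0 + 0) + c.0\{b})) + a.0 → —a→ v1, —b→ v2, —b→ v3, —c→ v4
  v1 = 0 → ∅
  v2 = (c.0 + 0 | 0)\{a}\{c} | (0 + 0) → ∅
  v3 = (c.0 + 0 | 0)\{a}\{c} | c.(0 + 0) → —c→ v2
  v4 = (c.0 + 0 | 0)\{a}\{c} | 0\{b} → ∅
Trace ⟨a⟩ through Q, begin at {v0}:
  [1] a ⇒ {v1}
  — Q admits the full trace.
Trace ⟨a⟩ through P, begin at {u0}:
  [1] a ⇒ no successor for P

NO — witness ⟨a⟩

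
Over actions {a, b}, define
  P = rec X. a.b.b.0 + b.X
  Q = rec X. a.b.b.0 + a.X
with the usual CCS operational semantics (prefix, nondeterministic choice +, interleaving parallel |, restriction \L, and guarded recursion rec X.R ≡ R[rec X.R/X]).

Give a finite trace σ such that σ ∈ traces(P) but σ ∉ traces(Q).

b

LTS(P): 4 reachable states
  p0 = rec X. a.b.b.0 + b.X has moves —a→ p1, —b→ p0
  p1 = b.b.0 has moves —b→ p2
  p2 = b.0 has moves —b→ p3
  p3 = 0 has moves (no moves)
LTS(Q): 4 reachable states
  q0 = rec X. a.b.b.0 + a.X has moves —a→ q0, —a→ q1
  q1 = b.b.0 has moves —b→ q2
  q2 = b.0 has moves —b→ q3
  q3 = 0 has moves (no moves)
Executing b from P (initial set {p0}):
  step 1 (b): {p0}
  — P admits the full trace.
Executing b from Q (initial set {q0}):
  step 1 (b): ∅  — Q cannot continue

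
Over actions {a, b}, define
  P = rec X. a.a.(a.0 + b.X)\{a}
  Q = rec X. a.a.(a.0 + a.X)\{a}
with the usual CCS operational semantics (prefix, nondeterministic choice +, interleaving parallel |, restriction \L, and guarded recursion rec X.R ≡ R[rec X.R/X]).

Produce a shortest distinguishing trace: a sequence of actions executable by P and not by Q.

Reachable graph of P (4 states):
  u0 = rec X. a.a.(a.0 + b.X)\{a} :: ··a··> u1
  u1 = a.(a.0 + b.(rec X. a.a.(a.0 + b.X)\{a}))\{a} :: ··a··> u2
  u2 = (a.0 + b.(rec X. a.a.(a.0 + b.X)\{a}))\{a} :: ··b··> u3
  u3 = (rec X. a.a.(a.0 + b.X)\{a})\{a} :: ∅
Reachable graph of Q (3 states):
  v0 = rec X. a.a.(a.0 + a.X)\{a} :: ··a··> v1
  v1 = a.(a.0 + a.(rec X. a.a.(a.0 + a.X)\{a}))\{a} :: ··a··> v2
  v2 = (a.0 + a.(rec X. a.a.(a.0 + a.X)\{a}))\{a} :: ∅
Executing aab from P (initial set {u0}):
  [1] a ⇒ {u1}
  [2] a ⇒ {u2}
  [3] b ⇒ {u3}
  ✓ P
Executing aab from Q (initial set {v0}):
  [1] a ⇒ {v1}
  [2] a ⇒ {v2}
  [3] b ⇒ ∅  — Q cannot continue

aab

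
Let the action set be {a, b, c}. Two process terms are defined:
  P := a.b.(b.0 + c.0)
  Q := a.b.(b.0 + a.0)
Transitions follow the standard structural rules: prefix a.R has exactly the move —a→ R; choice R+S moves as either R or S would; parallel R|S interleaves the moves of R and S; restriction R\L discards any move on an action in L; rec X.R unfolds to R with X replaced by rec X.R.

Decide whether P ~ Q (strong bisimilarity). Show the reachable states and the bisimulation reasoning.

Reachable graph of P (4 states):
  m0 = a.b.(b.0 + c.0) :: -a-> m1
  m1 = b.(b.0 + c.0) :: -b-> m2
  m2 = b.0 + c.0 :: -b-> m3, -c-> m3
  m3 = 0 :: ·
Reachable graph of Q (4 states):
  n0 = a.b.(b.0 + a.0) :: -a-> n1
  n1 = b.(b.0 + a.0) :: -b-> n2
  n2 = b.0 + a.0 :: -a-> n3, -b-> n3
  n3 = 0 :: ·
Partition-refinement fixed point:
  B0 = {m0}
  B1 = {m1}
  B2 = {m2}
  B3 = {m3, n3}
  B4 = {n0}
  B5 = {n1}
  B6 = {n2}
m0 ∈ B0, n0 ∈ B4 → different blocks

NO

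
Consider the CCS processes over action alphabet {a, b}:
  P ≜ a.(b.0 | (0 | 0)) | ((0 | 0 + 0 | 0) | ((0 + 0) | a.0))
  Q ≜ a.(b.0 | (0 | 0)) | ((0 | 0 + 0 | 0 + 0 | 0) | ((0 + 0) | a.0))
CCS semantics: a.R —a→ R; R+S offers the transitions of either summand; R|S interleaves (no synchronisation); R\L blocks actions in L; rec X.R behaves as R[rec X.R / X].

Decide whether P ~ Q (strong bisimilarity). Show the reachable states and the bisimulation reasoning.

P's transition system — 6 states:
  u0 = a.(b.0 | (0 | 0)) | ((0 | 0 + 0 | 0) | ((0 + 0) | a.0)) has moves --a--▸ u1, --a--▸ u2
  u1 = a.(b.0 | (0 | 0)) | ((0 | 0 + 0 | 0) | ((0 + 0) | 0)) has moves --a--▸ u3
  u2 = b.0 | (0 | 0) | ((0 | 0 + 0 | 0) | ((0 + 0) | a.0)) has moves --a--▸ u3, --b--▸ u4
  u3 = b.0 | (0 | 0) | ((0 | 0 + 0 | 0) | ((0 + 0) | 0)) has moves --b--▸ u5
  u4 = 0 | (0 | 0) | ((0 | 0 + 0 | 0) | ((0 + 0) | a.0)) has moves --a--▸ u5
  u5 = 0 | (0 | 0) | ((0 | 0 + 0 | 0) | ((0 + 0) | 0)) has moves (no moves)
Q's transition system — 6 states:
  v0 = a.(b.0 | (0 | 0)) | ((0 | 0 + 0 | 0 + 0 | 0) | ((0 + 0) | a.0)) has moves --a--▸ v1, --a--▸ v2
  v1 = a.(b.0 | (0 | 0)) | ((0 | 0 + 0 | 0 + 0 | 0) | ((0 + 0) | 0)) has moves --a--▸ v3
  v2 = b.0 | (0 | 0) | ((0 | 0 + 0 | 0 + 0 | 0) | ((0 + 0) | a.0)) has moves --a--▸ v3, --b--▸ v4
  v3 = b.0 | (0 | 0) | ((0 | 0 + 0 | 0 + 0 | 0) | ((0 + 0) | 0)) has moves --b--▸ v5
  v4 = 0 | (0 | 0) | ((0 | 0 + 0 | 0 + 0 | 0) | ((0 + 0) | a.0)) has moves --a--▸ v5
  v5 = 0 | (0 | 0) | ((0 | 0 + 0 | 0 + 0 | 0) | ((0 + 0) | 0)) has moves (no moves)
Bisimilarity quotient blocks:
  B0 = {u0, v0}
  B1 = {u1, v1}
  B2 = {u3, v3}
  B3 = {u5, v5}
  B4 = {u2, v2}
  B5 = {u4, v4}
u0 ∈ B0, v0 ∈ B0 → same block

bisimilar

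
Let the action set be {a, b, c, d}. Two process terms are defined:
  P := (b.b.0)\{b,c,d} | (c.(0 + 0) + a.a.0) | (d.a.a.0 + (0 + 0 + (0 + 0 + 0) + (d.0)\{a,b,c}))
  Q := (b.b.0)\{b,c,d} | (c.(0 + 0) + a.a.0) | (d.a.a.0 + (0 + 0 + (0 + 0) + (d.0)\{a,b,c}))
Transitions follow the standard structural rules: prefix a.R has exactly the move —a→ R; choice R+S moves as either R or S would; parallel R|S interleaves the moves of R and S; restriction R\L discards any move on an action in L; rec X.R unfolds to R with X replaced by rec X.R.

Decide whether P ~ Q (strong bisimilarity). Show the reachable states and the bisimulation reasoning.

LTS(P): 20 reachable states
  m0 = (b.b.0)\{b,c,d} | (c.(0 + 0) + a.a.0) | (d.a.a.0 + (0 + 0 + (0 + 0 + 0) + (d.0)\{a,b,c})) :: -a-> m1, -c-> m2, -d-> m3, -d-> m4
  m1 = (b.b.0)\{b,c,d} | a.0 | (d.a.a.0 + (0 + 0 + (0 + 0 + 0) + (d.0)\{a,b,c})) :: -a-> m5, -d-> m6, -d-> m7
  m2 = (b.b.0)\{b,c,d} | (0 + 0) | (d.a.a.0 + (0 + 0 + (0 + 0 + 0) + (d.0)\{a,b,c})) :: -d-> m8, -d-> m9
  m3 = (b.b.0)\{b,c,d} | (c.(0 + 0) + a.a.0) | 0\{a,b,c} :: -a-> m6, -c-> m8
  m4 = (b.b.0)\{b,c,d} | (c.(0 + 0) + a.a.0) | a.a.0 :: -a-> m10, -a-> m7, -c-> m9
  m5 = (b.b.0)\{b,c,d} | 0 | (d.a.a.0 + (0 + 0 + (0 + 0 + 0) + (d.0)\{a,b,c})) :: -d-> m11, -d-> m12
  m6 = (b.b.0)\{b,c,d} | a.0 | 0\{a,b,c} :: -a-> m11
  m7 = (b.b.0)\{b,c,d} | a.0 | a.a.0 :: -a-> m12, -a-> m13
  m8 = (b.b.0)\{b,c,d} | (0 + 0) | 0\{a,b,c} :: ·
  m9 = (b.b.0)\{b,c,d} | (0 + 0) | a.a.0 :: -a-> m14
  m10 = (b.b.0)\{b,c,d} | (c.(0 + 0) + a.a.0) | a.0 :: -a-> m13, -a-> m15, -c-> m14
  m11 = (b.b.0)\{b,c,d} | 0 | 0\{a,b,c} :: ·
  m12 = (b.b.0)\{b,c,d} | 0 | a.a.0 :: -a-> m16
  m13 = (b.b.0)\{b,c,d} | a.0 | a.0 :: -a-> m16, -a-> m17
  m14 = (b.b.0)\{b,c,d} | (0 + 0) | a.0 :: -a-> m18
  m15 = (b.b.0)\{b,c,d} | (c.(0 + 0) + a.a.0) | 0 :: -a-> m17, -c-> m18
  m16 = (b.b.0)\{b,c,d} | 0 | a.0 :: -a-> m19
  m17 = (b.b.0)\{b,c,d} | a.0 | 0 :: -a-> m19
  m18 = (b.b.0)\{b,c,d} | (0 + 0) | 0 :: ·
  m19 = (b.b.0)\{b,c,d} | 0 | 0 :: ·
LTS(Q): 20 reachable states
  n0 = (b.b.0)\{b,c,d} | (c.(0 + 0) + a.a.0) | (d.a.a.0 + (0 + 0 + (0 + 0) + (d.0)\{a,b,c})) :: -a-> n1, -c-> n2, -d-> n3, -d-> n4
  n1 = (b.b.0)\{b,c,d} | a.0 | (d.a.a.0 + (0 + 0 + (0 + 0) + (d.0)\{a,b,c})) :: -a-> n5, -d-> n6, -d-> n7
  n2 = (b.b.0)\{b,c,d} | (0 + 0) | (d.a.a.0 + (0 + 0 + (0 + 0) + (d.0)\{a,b,c})) :: -d-> n8, -d-> n9
  n3 = (b.b.0)\{b,c,d} | (c.(0 + 0) + a.a.0) | 0\{a,b,c} :: -a-> n6, -c-> n8
  n4 = (b.b.0)\{b,c,d} | (c.(0 + 0) + a.a.0) | a.a.0 :: -a-> n10, -a-> n7, -c-> n9
  n5 = (b.b.0)\{b,c,d} | 0 | (d.a.a.0 + (0 + 0 + (0 + 0) + (d.0)\{a,b,c})) :: -d-> n11, -d-> n12
  n6 = (b.b.0)\{b,c,d} | a.0 | 0\{a,b,c} :: -a-> n11
  n7 = (b.b.0)\{b,c,d} | a.0 | a.a.0 :: -a-> n12, -a-> n13
  n8 = (b.b.0)\{b,c,d} | (0 + 0) | 0\{a,b,c} :: ·
  n9 = (b.b.0)\{b,c,d} | (0 + 0) | a.a.0 :: -a-> n14
  n10 = (b.b.0)\{b,c,d} | (c.(0 + 0) + a.a.0) | a.0 :: -a-> n13, -a-> n15, -c-> n14
  n11 = (b.b.0)\{b,c,d} | 0 | 0\{a,b,c} :: ·
  n12 = (b.b.0)\{b,c,d} | 0 | a.a.0 :: -a-> n16
  n13 = (b.b.0)\{b,c,d} | a.0 | a.0 :: -a-> n16, -a-> n17
  n14 = (b.b.0)\{b,c,d} | (0 + 0) | a.0 :: -a-> n18
  n15 = (b.b.0)\{b,c,d} | (c.(0 + 0) + a.a.0) | 0 :: -a-> n17, -c-> n18
  n16 = (b.b.0)\{b,c,d} | 0 | a.0 :: -a-> n19
  n17 = (b.b.0)\{b,c,d} | a.0 | 0 :: -a-> n19
  n18 = (b.b.0)\{b,c,d} | (0 + 0) | 0 :: ·
  n19 = (b.b.0)\{b,c,d} | 0 | 0 :: ·
Coarsest stable partition (strong bisimilarity classes):
  B0 = {m0, n0}
  B1 = {m15, m3, n15, n3}
  B2 = {m11, m18, m19, m8, n11, n18, n19, n8}
  B3 = {m14, m16, m17, m6, n14, n16, n17, n6}
  B4 = {m2, m5, n2, n5}
  B5 = {m12, m13, m9, n12, n13, n9}
  B6 = {m1, n1}
  B7 = {m7, n7}
  B8 = {m4, n4}
  B9 = {m10, n10}
m0 ∈ B0, n0 ∈ B0 → same block

P ~ Q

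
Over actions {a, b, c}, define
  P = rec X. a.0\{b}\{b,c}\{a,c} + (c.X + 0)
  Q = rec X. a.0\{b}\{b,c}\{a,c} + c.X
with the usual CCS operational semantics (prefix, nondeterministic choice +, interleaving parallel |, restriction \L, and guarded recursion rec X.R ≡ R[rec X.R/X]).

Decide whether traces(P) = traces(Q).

LTS(P): 2 reachable states
  u0 = rec X. a.0\{b}\{b,c}\{a,c} + (c.X + 0) | --a--▸ u1, --c--▸ u0
  u1 = 0\{b}\{b,c}\{a,c} | (no moves)
LTS(Q): 2 reachable states
  v0 = rec X. a.0\{b}\{b,c}\{a,c} + c.X | --a--▸ v1, --c--▸ v0
  v1 = 0\{b}\{b,c}\{a,c} | (no moves)
Coarsest stable partition (strong bisimilarity classes):
  B0 = {u0, v0}
  B1 = {u1, v1}
u0 ∈ B0, v0 ∈ B0 → same block
Bisimilar ⇒ trace-equivalent.

trace-equivalent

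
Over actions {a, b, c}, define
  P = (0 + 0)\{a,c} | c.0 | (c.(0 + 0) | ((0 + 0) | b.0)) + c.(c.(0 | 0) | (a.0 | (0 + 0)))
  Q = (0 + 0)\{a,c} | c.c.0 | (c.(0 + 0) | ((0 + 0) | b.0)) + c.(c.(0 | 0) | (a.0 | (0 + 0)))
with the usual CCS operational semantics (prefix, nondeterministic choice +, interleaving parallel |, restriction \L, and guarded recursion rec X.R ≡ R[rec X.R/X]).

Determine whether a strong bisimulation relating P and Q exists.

P ≁ Q

LTS(P): 12 reachable states
  s0 = (0 + 0)\{a,c} | c.0 | (c.(0 + 0) | ((0 + 0) | b.0)) + c.(c.(0 | 0) | (a.0 | (0 + 0))) ⊢ -b-> s1, -c-> s2, -c-> s3, -c-> s4
  s1 = (0 + 0)\{a,c} | c.0 | (c.(0 + 0) | ((0 + 0) | 0)) ⊢ -c-> s5, -c-> s6
  s2 = (0 + 0)\{a,c} | 0 | (c.(0 + 0) | ((0 + 0) | b.0)) ⊢ -b-> s5, -c-> s7
  s3 = (0 + 0)\{a,c} | c.0 | ((0 + 0) | ((0 + 0) | b.0)) ⊢ -b-> s6, -c-> s7
  s4 = c.(0 | 0) | (a.0 | (0 + 0)) ⊢ -a-> s8, -c-> s9
  s5 = (0 + 0)\{a,c} | 0 | (c.(0 + 0) | ((0 + 0) | 0)) ⊢ -c-> s10
  s6 = (0 + 0)\{a,c} | c.0 | ((0 + 0) | ((0 + 0) | 0)) ⊢ -c-> s10
  s7 = (0 + 0)\{a,c} | 0 | ((0 + 0) | ((0 + 0) | b.0)) ⊢ -b-> s10
  s8 = c.(0 | 0) | (0 | (0 + 0)) ⊢ -c-> s11
  s9 = 0 | 0 | (a.0 | (0 + 0)) ⊢ -a-> s11
  s10 = (0 + 0)\{a,c} | 0 | ((0 + 0) | ((0 + 0) | 0)) ⊢ (no moves)
  s11 = 0 | 0 | (0 | (0 + 0)) ⊢ (no moves)
LTS(Q): 16 reachable states
  t0 = (0 + 0)\{a,c} | c.c.0 | (c.(0 + 0) | ((0 + 0) | b.0)) + c.(c.(0 | 0) | (a.0 | (0 + 0))) ⊢ -b-> t1, -c-> t2, -c-> t3, -c-> t4
  t1 = (0 + 0)\{a,c} | c.c.0 | (c.(0 + 0) | ((0 + 0) | 0)) ⊢ -c-> t5, -c-> t6
  t2 = (0 + 0)\{a,c} | c.0 | (c.(0 + 0) | ((0 + 0) | b.0)) ⊢ -b-> t5, -c-> t7, -c-> t8
  t3 = (0 + 0)\{a,c} | c.c.0 | ((0 + 0) | ((0 + 0) | b.0)) ⊢ -b-> t6, -c-> t8
  t4 = c.(0 | 0) | (a.0 | (0 + 0)) ⊢ -a-> t9, -c-> t10
  t5 = (0 + 0)\{a,c} | c.0 | (c.(0 + 0) | ((0 + 0) | 0)) ⊢ -c-> t11, -c-> t12
  t6 = (0 + 0)\{a,c} | c.c.0 | ((0 + 0) | ((0 + 0) | 0)) ⊢ -c-> t12
  t7 = (0 + 0)\{a,c} | 0 | (c.(0 + 0) | ((0 + 0) | b.0)) ⊢ -b-> t11, -c-> t13
  t8 = (0 + 0)\{a,c} | c.0 | ((0 + 0) | ((0 + 0) | b.0)) ⊢ -b-> t12, -c-> t13
  t9 = c.(0 | 0) | (0 | (0 + 0)) ⊢ -c-> t14
  t10 = 0 | 0 | (a.0 | (0 + 0)) ⊢ -a-> t14
  t11 = (0 + 0)\{a,c} | 0 | (c.(0 + 0) | ((0 + 0) | 0)) ⊢ -c-> t15
  t12 = (0 + 0)\{a,c} | c.0 | ((0 + 0) | ((0 + 0) | 0)) ⊢ -c-> t15
  t13 = (0 + 0)\{a,c} | 0 | ((0 + 0) | ((0 + 0) | b.0)) ⊢ -b-> t15
  t14 = 0 | 0 | (0 | (0 + 0)) ⊢ (no moves)
  t15 = (0 + 0)\{a,c} | 0 | ((0 + 0) | ((0 + 0) | 0)) ⊢ (no moves)
Bisimilarity quotient blocks:
  B0 = {s0}
  B1 = {s2, s3, t7, t8}
  B2 = {s7, t13}
  B3 = {s10, s11, t14, t15}
  B4 = {s5, s6, s8, t11, t12, t9}
  B5 = {s1, t5, t6}
  B6 = {s4, t4}
  B7 = {s9, t10}
  B8 = {t0}
  B9 = {t2, t3}
  B10 = {t1}
s0 ∈ B0, t0 ∈ B8 → different blocks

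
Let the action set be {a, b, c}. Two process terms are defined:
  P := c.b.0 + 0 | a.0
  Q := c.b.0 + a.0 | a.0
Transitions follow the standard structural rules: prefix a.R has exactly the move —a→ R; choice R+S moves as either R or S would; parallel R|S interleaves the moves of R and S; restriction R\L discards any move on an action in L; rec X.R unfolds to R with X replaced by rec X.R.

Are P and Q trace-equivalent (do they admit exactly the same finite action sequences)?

LTS(P): 4 reachable states
  u0 = c.b.0 + 0 | a.0 → —a→ u1, —c→ u2
  u1 = 0 | 0 → ∅
  u2 = b.0 → —b→ u3
  u3 = 0 → ∅
LTS(Q): 6 reachable states
  v0 = c.b.0 + a.0 | a.0 → —a→ v1, —a→ v2, —c→ v3
  v1 = 0 | a.0 → —a→ v4
  v2 = a.0 | 0 → —a→ v4
  v3 = b.0 → —b→ v5
  v4 = 0 | 0 → ∅
  v5 = 0 → ∅
Executing aa from Q (initial set {v0}):
  after a @ step 1: {v1, v2}
  after a @ step 2: {v4}
  ✓ Q
Executing aa from P (initial set {u0}):
  after a @ step 1: {u1}
  after a @ step 2: ∅  — P cannot continue

NO — witness ⟨aa⟩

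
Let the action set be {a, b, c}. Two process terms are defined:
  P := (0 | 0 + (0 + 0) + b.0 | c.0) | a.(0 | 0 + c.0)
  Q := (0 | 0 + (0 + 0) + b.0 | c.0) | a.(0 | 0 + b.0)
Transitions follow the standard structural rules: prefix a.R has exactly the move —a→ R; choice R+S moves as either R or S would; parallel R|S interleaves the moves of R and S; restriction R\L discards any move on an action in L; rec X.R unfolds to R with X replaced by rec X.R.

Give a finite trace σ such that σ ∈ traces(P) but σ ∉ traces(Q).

LTS(P): 12 reachable states
  p0 = (0 | 0 + (0 + 0) + b.0 | c.0) | a.(0 | 0 + c.0) | --a--▸ p1, --b--▸ p2, --c--▸ p3
  p1 = (0 | 0 + (0 + 0) + b.0 | c.0) | (0 | 0 + c.0) | --b--▸ p4, --c--▸ p5, --c--▸ p6
  p2 = 0 | c.0 | a.(0 | 0 + c.0) | --a--▸ p4, --c--▸ p7
  p3 = b.0 | 0 | a.(0 | 0 + c.0) | --a--▸ p6, --b--▸ p7
  p4 = 0 | c.0 | (0 | 0 + c.0) | --c--▸ p8, --c--▸ p9
  p5 = (0 | 0 + (0 + 0) + b.0 | c.0) | 0 | --b--▸ p9, --c--▸ p10
  p6 = b.0 | 0 | (0 | 0 + c.0) | --b--▸ p8, --c--▸ p10
  p7 = 0 | 0 | a.(0 | 0 + c.0) | --a--▸ p8
  p8 = 0 | 0 | (0 | 0 + c.0) | --c--▸ p11
  p9 = 0 | c.0 | 0 | --c--▸ p11
  p10 = b.0 | 0 | 0 | --b--▸ p11
  p11 = 0 | 0 | 0 | ·
LTS(Q): 12 reachable states
  q0 = (0 | 0 + (0 + 0) + b.0 | c.0) | a.(0 | 0 + b.0) | --a--▸ q1, --b--▸ q2, --c--▸ q3
  q1 = (0 | 0 + (0 + 0) + b.0 | c.0) | (0 | 0 + b.0) | --b--▸ q4, --b--▸ q5, --c--▸ q6
  q2 = 0 | c.0 | a.(0 | 0 + b.0) | --a--▸ q5, --c--▸ q7
  q3 = b.0 | 0 | a.(0 | 0 + b.0) | --a--▸ q6, --b--▸ q7
  q4 = (0 | 0 + (0 + 0) + b.0 | c.0) | 0 | --b--▸ q8, --c--▸ q9
  q5 = 0 | c.0 | (0 | 0 + b.0) | --b--▸ q8, --c--▸ q10
  q6 = b.0 | 0 | (0 | 0 + b.0) | --b--▸ q10, --b--▸ q9
  q7 = 0 | 0 | a.(0 | 0 + b.0) | --a--▸ q10
  q8 = 0 | c.0 | 0 | --c--▸ q11
  q9 = b.0 | 0 | 0 | --b--▸ q11
  q10 = 0 | 0 | (0 | 0 + b.0) | --b--▸ q11
  q11 = 0 | 0 | 0 | ·
Trace ⟨acc⟩ through P, begin at {p0}:
  step 1 (a): {p1}
  step 2 (c): {p5, p6}
  step 3 (c): {p10}
  P completes σ.
Trace ⟨acc⟩ through Q, begin at {q0}:
  step 1 (a): {q1}
  step 2 (c): {q6}
  step 3 (c): ∅  — Q cannot continue

acc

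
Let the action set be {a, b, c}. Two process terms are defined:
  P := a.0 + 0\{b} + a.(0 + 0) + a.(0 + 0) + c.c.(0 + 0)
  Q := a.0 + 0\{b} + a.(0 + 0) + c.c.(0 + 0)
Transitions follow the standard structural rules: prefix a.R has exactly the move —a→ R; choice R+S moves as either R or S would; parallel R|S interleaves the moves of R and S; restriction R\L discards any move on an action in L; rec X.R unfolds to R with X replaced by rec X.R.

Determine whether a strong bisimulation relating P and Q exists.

YES

P's transition system — 4 states:
  p0 = a.0 + 0\{b} + a.(0 + 0) + a.(0 + 0) + c.c.(0 + 0) has moves ··a··> p1, ··a··> p2, ··c··> p3
  p1 = 0 has moves ·
  p2 = 0 + 0 has moves ·
  p3 = c.(0 + 0) has moves ··c··> p2
Q's transition system — 4 states:
  q0 = a.0 + 0\{b} + a.(0 + 0) + c.c.(0 + 0) has moves ··a··> q1, ··a··> q2, ··c··> q3
  q1 = 0 has moves ·
  q2 = 0 + 0 has moves ·
  q3 = c.(0 + 0) has moves ··c··> q2
Coarsest stable partition (strong bisimilarity classes):
  B0 = {p0, q0}
  B1 = {p1, p2, q1, q2}
  B2 = {p3, q3}
p0 ∈ B0, q0 ∈ B0 → same block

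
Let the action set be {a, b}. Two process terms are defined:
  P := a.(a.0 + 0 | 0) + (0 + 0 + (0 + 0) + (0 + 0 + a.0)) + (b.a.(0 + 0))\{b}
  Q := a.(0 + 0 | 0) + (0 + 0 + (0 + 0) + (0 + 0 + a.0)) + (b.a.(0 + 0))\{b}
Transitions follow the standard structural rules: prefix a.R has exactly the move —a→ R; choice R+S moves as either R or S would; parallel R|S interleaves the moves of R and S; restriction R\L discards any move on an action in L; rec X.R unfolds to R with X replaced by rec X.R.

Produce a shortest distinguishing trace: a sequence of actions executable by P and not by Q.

Reachable graph of P (3 states):
  u0 = a.(a.0 + 0 | 0) + (0 + 0 + (0 + 0) + (0 + 0 + a.0)) + (b.a.(0 + 0))\{b} has moves --a--▸ u1, --a--▸ u2
  u1 = 0 has moves stopped
  u2 = a.0 + 0 | 0 has moves --a--▸ u1
Reachable graph of Q (3 states):
  v0 = a.(0 + 0 | 0) + (0 + 0 + (0 + 0) + (0 + 0 + a.0)) + (b.a.(0 + 0))\{b} has moves --a--▸ v1, --a--▸ v2
  v1 = 0 has moves stopped
  v2 = 0 + 0 | 0 has moves stopped
Trace ⟨aa⟩ through P, begin at {u0}:
  step 1 (a): {u1, u2}
  step 2 (a): {u1}
  ✓ P
Trace ⟨aa⟩ through Q, begin at {v0}:
  step 1 (a): {v1, v2}
  step 2 (a): no successor for Q

aa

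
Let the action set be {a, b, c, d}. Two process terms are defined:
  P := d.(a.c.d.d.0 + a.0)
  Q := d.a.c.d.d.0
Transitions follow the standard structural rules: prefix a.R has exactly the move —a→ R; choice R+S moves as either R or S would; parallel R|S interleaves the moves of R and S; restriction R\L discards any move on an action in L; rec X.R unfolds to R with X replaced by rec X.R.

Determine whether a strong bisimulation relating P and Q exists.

P's transition system — 6 states:
  u0 = d.(a.c.d.d.0 + a.0) ⊢ —d→ u1
  u1 = a.c.d.d.0 + a.0 ⊢ —a→ u2, —a→ u3
  u2 = 0 ⊢ deadlocked
  u3 = c.d.d.0 ⊢ —c→ u4
  u4 = d.d.0 ⊢ —d→ u5
  u5 = d.0 ⊢ —d→ u2
Q's transition system — 6 states:
  v0 = d.a.c.d.d.0 ⊢ —d→ v1
  v1 = a.c.d.d.0 ⊢ —a→ v2
  v2 = c.d.d.0 ⊢ —c→ v3
  v3 = d.d.0 ⊢ —d→ v4
  v4 = d.0 ⊢ —d→ v5
  v5 = 0 ⊢ deadlocked
Partition-refinement fixed point:
  B0 = {u0}
  B1 = {u1}
  B2 = {u3, v2}
  B3 = {u4, v3}
  B4 = {u5, v4}
  B5 = {u2, v5}
  B6 = {v0}
  B7 = {v1}
u0 ∈ B0, v0 ∈ B6 → different blocks

not bisimilar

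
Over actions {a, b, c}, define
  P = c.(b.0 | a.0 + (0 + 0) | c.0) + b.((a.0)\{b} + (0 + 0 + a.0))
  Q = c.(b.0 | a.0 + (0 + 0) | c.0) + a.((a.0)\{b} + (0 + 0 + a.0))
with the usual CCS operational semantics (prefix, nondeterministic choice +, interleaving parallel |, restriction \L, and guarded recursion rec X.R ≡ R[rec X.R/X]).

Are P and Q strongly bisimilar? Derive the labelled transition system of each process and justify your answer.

P ≁ Q

LTS(P): 9 reachable states
  s0 = c.(b.0 | a.0 + (0 + 0) | c.0) + b.((a.0)\{b} + (0 + 0 + a.0)) | --b--▸ s1, --c--▸ s2
  s1 = (a.0)\{b} + (0 + 0 + a.0) | --a--▸ s3, --a--▸ s4
  s2 = b.0 | a.0 + (0 + 0) | c.0 | --a--▸ s5, --b--▸ s6, --c--▸ s7
  s3 = 0 | deadlocked
  s4 = 0\{b} | deadlocked
  s5 = b.0 | 0 | --b--▸ s8
  s6 = 0 | a.0 | --a--▸ s8
  s7 = (0 + 0) | 0 | deadlocked
  s8 = 0 | 0 | deadlocked
LTS(Q): 9 reachable states
  t0 = c.(b.0 | a.0 + (0 + 0) | c.0) + a.((a.0)\{b} + (0 + 0 + a.0)) | --a--▸ t1, --c--▸ t2
  t1 = (a.0)\{b} + (0 + 0 + a.0) | --a--▸ t3, --a--▸ t4
  t2 = b.0 | a.0 + (0 + 0) | c.0 | --a--▸ t5, --b--▸ t6, --c--▸ t7
  t3 = 0 | deadlocked
  t4 = 0\{b} | deadlocked
  t5 = b.0 | 0 | --b--▸ t8
  t6 = 0 | a.0 | --a--▸ t8
  t7 = (0 + 0) | 0 | deadlocked
  t8 = 0 | 0 | deadlocked
Bisimilarity quotient blocks:
  B0 = {s0}
  B1 = {s1, s6, t1, t6}
  B2 = {s3, s4, s7, s8, t3, t4, t7, t8}
  B3 = {s2, t2}
  B4 = {s5, t5}
  B5 = {t0}
s0 ∈ B0, t0 ∈ B5 → different blocks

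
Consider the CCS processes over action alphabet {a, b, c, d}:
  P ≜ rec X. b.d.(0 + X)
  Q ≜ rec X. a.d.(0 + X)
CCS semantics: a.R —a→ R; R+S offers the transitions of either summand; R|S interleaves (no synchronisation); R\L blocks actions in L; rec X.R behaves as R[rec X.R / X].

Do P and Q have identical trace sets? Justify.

NO — witness ⟨b⟩

Reachable graph of P (3 states):
  u0 = rec X. b.d.(0 + X) | -b-> u1
  u1 = d.(0 + (rec X. b.d.(0 + X))) | -d-> u2
  u2 = 0 + (rec X. b.d.(0 + X)) | -b-> u1
Reachable graph of Q (3 states):
  v0 = rec X. a.d.(0 + X) | -a-> v1
  v1 = d.(0 + (rec X. a.d.(0 + X))) | -d-> v2
  v2 = 0 + (rec X. a.d.(0 + X)) | -a-> v1
Trace ⟨b⟩ through P, begin at {u0}:
  step 1 (b): {u1}
  P completes σ.
Trace ⟨b⟩ through Q, begin at {v0}:
  step 1 (b): ∅  — Q cannot continue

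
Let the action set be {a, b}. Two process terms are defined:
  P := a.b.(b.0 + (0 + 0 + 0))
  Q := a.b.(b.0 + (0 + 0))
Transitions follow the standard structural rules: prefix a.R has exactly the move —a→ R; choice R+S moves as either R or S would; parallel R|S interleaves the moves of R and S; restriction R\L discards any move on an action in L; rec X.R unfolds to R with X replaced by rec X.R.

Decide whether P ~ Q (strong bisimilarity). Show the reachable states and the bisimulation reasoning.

bisimilar

LTS(P): 4 reachable states
  m0 = a.b.(b.0 + (0 + 0 + 0)) :: --a--▸ m1
  m1 = b.(b.0 + (0 + 0 + 0)) :: --b--▸ m2
  m2 = b.0 + (0 + 0 + 0) :: --b--▸ m3
  m3 = 0 :: (no moves)
LTS(Q): 4 reachable states
  n0 = a.b.(b.0 + (0 + 0)) :: --a--▸ n1
  n1 = b.(b.0 + (0 + 0)) :: --b--▸ n2
  n2 = b.0 + (0 + 0) :: --b--▸ n3
  n3 = 0 :: (no moves)
Partition-refinement fixed point:
  B0 = {m0, n0}
  B1 = {m1, n1}
  B2 = {m2, n2}
  B3 = {m3, n3}
m0 ∈ B0, n0 ∈ B0 → same block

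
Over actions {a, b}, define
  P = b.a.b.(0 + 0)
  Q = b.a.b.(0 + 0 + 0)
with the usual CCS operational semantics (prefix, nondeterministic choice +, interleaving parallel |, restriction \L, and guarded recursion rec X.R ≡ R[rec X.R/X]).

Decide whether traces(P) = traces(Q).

LTS(P): 4 reachable states
  u0 = b.a.b.(0 + 0) | -b-> u1
  u1 = a.b.(0 + 0) | -a-> u2
  u2 = b.(0 + 0) | -b-> u3
  u3 = 0 + 0 | (no moves)
LTS(Q): 4 reachable states
  v0 = b.a.b.(0 + 0 + 0) | -b-> v1
  v1 = a.b.(0 + 0 + 0) | -a-> v2
  v2 = b.(0 + 0 + 0) | -b-> v3
  v3 = 0 + 0 + 0 | (no moves)
Partition-refinement fixed point:
  B0 = {u0, v0}
  B1 = {u1, v1}
  B2 = {u2, v2}
  B3 = {u3, v3}
u0 ∈ B0, v0 ∈ B0 → same block
Bisimilar ⇒ trace-equivalent.

traces(P) = traces(Q)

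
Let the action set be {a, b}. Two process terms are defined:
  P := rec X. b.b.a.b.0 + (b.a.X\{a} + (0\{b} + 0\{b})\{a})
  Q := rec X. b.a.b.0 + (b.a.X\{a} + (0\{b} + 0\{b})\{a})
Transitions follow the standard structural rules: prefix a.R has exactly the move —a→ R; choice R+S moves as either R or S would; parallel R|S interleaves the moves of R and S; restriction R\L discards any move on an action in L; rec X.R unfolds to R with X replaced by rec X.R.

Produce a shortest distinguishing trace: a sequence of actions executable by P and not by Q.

bb

Reachable graph of P (10 states):
  u0 = rec X. b.b.a.b.0 + (b.a.X\{a} + (0\{b} + 0\{b})\{a}) has moves ··b··> u1, ··b··> u2
  u1 = a.(rec X. b.b.a.b.0 + (b.a.X\{a} + (0\{b} + 0\{b})\{a}))\{a} has moves ··a··> u3
  u2 = b.a.b.0 has moves ··b··> u4
  u3 = (rec X. b.b.a.b.0 + (b.a.X\{a} + (0\{b} + 0\{b})\{a}))\{a} has moves ··b··> u5, ··b··> u6
  u4 = a.b.0 has moves ··a··> u7
  u5 = (a.(rec X. b.b.a.b.0 + (b.a.X\{a} + (0\{b} + 0\{b})\{a}))\{a})\{a} has moves deadlocked
  u6 = (b.a.b.0)\{a} has moves ··b··> u8
  u7 = b.0 has moves ··b··> u9
  u8 = (a.b.0)\{a} has moves deadlocked
  u9 = 0 has moves deadlocked
Reachable graph of Q (8 states):
  v0 = rec X. b.a.b.0 + (b.a.X\{a} + (0\{b} + 0\{b})\{a}) has moves ··b··> v1, ··b··> v2
  v1 = a.(rec X. b.a.b.0 + (b.a.X\{a} + (0\{b} + 0\{b})\{a}))\{a} has moves ··a··> v3
  v2 = a.b.0 has moves ··a··> v4
  v3 = (rec X. b.a.b.0 + (b.a.X\{a} + (0\{b} + 0\{b})\{a}))\{a} has moves ··b··> v5, ··b··> v6
  v4 = b.0 has moves ··b··> v7
  v5 = (a.(rec X. b.a.b.0 + (b.a.X\{a} + (0\{b} + 0\{b})\{a}))\{a})\{a} has moves deadlocked
  v6 = (a.b.0)\{a} has moves deadlocked
  v7 = 0 has moves deadlocked
Run σ = ⟨bb⟩ on P: start {u0}
  [1] b ⇒ {u1, u2}
  [2] b ⇒ {u4}
  P completes σ.
Run σ = ⟨bb⟩ on Q: start {v0}
  [1] b ⇒ {v1, v2}
  [2] b ⇒ no successor for Q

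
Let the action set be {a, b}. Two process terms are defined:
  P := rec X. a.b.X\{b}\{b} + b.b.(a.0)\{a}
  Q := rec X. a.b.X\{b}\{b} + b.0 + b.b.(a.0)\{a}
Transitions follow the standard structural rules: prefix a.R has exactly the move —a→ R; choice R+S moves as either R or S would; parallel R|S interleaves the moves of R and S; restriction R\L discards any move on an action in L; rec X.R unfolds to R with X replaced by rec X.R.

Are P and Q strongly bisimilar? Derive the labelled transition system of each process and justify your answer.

not bisimilar

Reachable graph of P (6 states):
  u0 = rec X. a.b.X\{b}\{b} + b.b.(a.0)\{a} :: =a=> u1, =b=> u2
  u1 = b.(rec X. a.b.X\{b}\{b} + b.b.(a.0)\{a})\{b}\{b} :: =b=> u3
  u2 = b.(a.0)\{a} :: =b=> u4
  u3 = (rec X. a.b.X\{b}\{b} + b.b.(a.0)\{a})\{b}\{b} :: =a=> u5
  u4 = (a.0)\{a} :: deadlocked
  u5 = (b.(rec X. a.b.X\{b}\{b} + b.b.(a.0)\{a})\{b}\{b})\{b}\{b} :: deadlocked
Reachable graph of Q (7 states):
  v0 = rec X. a.b.X\{b}\{b} + b.0 + b.b.(a.0)\{a} :: =a=> v1, =b=> v2, =b=> v3
  v1 = b.(rec X. a.b.X\{b}\{b} + b.0 + b.b.(a.0)\{a})\{b}\{b} :: =b=> v4
  v2 = 0 :: deadlocked
  v3 = b.(a.0)\{a} :: =b=> v5
  v4 = (rec X. a.b.X\{b}\{b} + b.0 + b.b.(a.0)\{a})\{b}\{b} :: =a=> v6
  v5 = (a.0)\{a} :: deadlocked
  v6 = (b.(rec X. a.b.X\{b}\{b} + b.0 + b.b.(a.0)\{a})\{b}\{b})\{b}\{b} :: deadlocked
Partition-refinement fixed point:
  B0 = {u0}
  B1 = {u1, v1}
  B2 = {u3, v4}
  B3 = {u4, u5, v2, v5, v6}
  B4 = {u2, v3}
  B5 = {v0}
u0 ∈ B0, v0 ∈ B5 → different blocks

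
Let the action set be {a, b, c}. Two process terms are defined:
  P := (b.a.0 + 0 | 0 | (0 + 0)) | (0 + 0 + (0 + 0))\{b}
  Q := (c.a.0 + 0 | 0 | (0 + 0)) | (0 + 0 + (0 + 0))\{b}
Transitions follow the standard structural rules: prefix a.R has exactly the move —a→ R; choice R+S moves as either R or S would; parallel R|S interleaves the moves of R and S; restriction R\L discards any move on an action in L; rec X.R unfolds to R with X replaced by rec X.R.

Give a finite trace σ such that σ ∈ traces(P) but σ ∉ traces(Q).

b

Reachable graph of P (3 states):
  p0 = (b.a.0 + 0 | 0 | (0 + 0)) | (0 + 0 + (0 + 0))\{b} :: =b=> p1
  p1 = a.0 | (0 + 0 + (0 + 0))\{b} :: =a=> p2
  p2 = 0 | (0 + 0 + (0 + 0))\{b} :: deadlocked
Reachable graph of Q (3 states):
  q0 = (c.a.0 + 0 | 0 | (0 + 0)) | (0 + 0 + (0 + 0))\{b} :: =c=> q1
  q1 = a.0 | (0 + 0 + (0 + 0))\{b} :: =a=> q2
  q2 = 0 | (0 + 0 + (0 + 0))\{b} :: deadlocked
Executing b from P (initial set {p0}):
  [1] b ⇒ {p1}
  P completes σ.
Executing b from Q (initial set {q0}):
  [1] b ⇒ no successor for Q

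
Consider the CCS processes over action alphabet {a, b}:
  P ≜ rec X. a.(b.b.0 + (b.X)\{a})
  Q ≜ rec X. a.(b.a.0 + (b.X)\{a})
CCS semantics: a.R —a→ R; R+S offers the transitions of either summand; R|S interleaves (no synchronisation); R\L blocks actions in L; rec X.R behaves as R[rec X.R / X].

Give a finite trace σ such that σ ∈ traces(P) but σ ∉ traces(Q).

Reachable graph of P (5 states):
  u0 = rec X. a.(b.b.0 + (b.X)\{a}) :: =a=> u1
  u1 = b.b.0 + (b.(rec X. a.(b.b.0 + (b.X)\{a})))\{a} :: =b=> u2, =b=> u3
  u2 = (rec X. a.(b.b.0 + (b.X)\{a}))\{a} :: ·
  u3 = b.0 :: =b=> u4
  u4 = 0 :: ·
Reachable graph of Q (5 states):
  v0 = rec X. a.(b.a.0 + (b.X)\{a}) :: =a=> v1
  v1 = b.a.0 + (b.(rec X. a.(b.a.0 + (b.X)\{a})))\{a} :: =b=> v2, =b=> v3
  v2 = (rec X. a.(b.a.0 + (b.X)\{a}))\{a} :: ·
  v3 = a.0 :: =a=> v4
  v4 = 0 :: ·
Executing abb from P (initial set {u0}):
  after a @ step 1: {u1}
  after b @ step 2: {u2, u3}
  after b @ step 3: {u4}
  P completes σ.
Executing abb from Q (initial set {v0}):
  after a @ step 1: {v1}
  after b @ step 2: {v2, v3}
  after b @ step 3: ∅  — Q cannot continue

abb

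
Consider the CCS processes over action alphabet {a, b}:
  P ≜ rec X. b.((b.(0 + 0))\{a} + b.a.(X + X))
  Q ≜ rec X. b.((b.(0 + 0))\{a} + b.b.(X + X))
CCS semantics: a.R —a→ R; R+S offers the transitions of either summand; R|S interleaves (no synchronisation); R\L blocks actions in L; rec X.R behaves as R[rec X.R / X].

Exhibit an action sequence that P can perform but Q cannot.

Reachable graph of P (5 states):
  p0 = rec X. b.((b.(0 + 0))\{a} + b.a.(X + X)) → --b--▸ p1
  p1 = (b.(0 + 0))\{a} + b.a.((rec X. b.((b.(0 + 0))\{a} + b.a.(X + X))) + (rec X. b.((b.(0 + 0))\{a} + b.a.(X + X)))) → --b--▸ p2, --b--▸ p3
  p2 = (0 + 0)\{a} → (no moves)
  p3 = a.((rec X. b.((b.(0 + 0))\{a} + b.a.(X + X))) + (rec X. b.((b.(0 + 0))\{a} + b.a.(X + X)))) → --a--▸ p4
  p4 = (rec X. b.((b.(0 + 0))\{a} + b.a.(X + X))) + (rec X. b.((b.(0 + 0))\{a} + b.a.(X + X))) → --b--▸ p1
Reachable graph of Q (5 states):
  q0 = rec X. b.((b.(0 + 0))\{a} + b.b.(X + X)) → --b--▸ q1
  q1 = (b.(0 + 0))\{a} + b.b.((rec X. b.((b.(0 + 0))\{a} + b.b.(X + X))) + (rec X. b.((b.(0 + 0))\{a} + b.b.(X + X)))) → --b--▸ q2, --b--▸ q3
  q2 = (0 + 0)\{a} → (no moves)
  q3 = b.((rec X. b.((b.(0 + 0))\{a} + b.b.(X + X))) + (rec X. b.((b.(0 + 0))\{a} + b.b.(X + X)))) → --b--▸ q4
  q4 = (rec X. b.((b.(0 + 0))\{a} + b.b.(X + X))) + (rec X. b.((b.(0 + 0))\{a} + b.b.(X + X))) → --b--▸ q1
Executing bba from P (initial set {p0}):
  after b @ step 1: {p1}
  after b @ step 2: {p2, p3}
  after a @ step 3: {p4}
  — P admits the full trace.
Executing bba from Q (initial set {q0}):
  after b @ step 1: {q1}
  after b @ step 2: {q2, q3}
  after a @ step 3: ∅ (Q stuck)

bba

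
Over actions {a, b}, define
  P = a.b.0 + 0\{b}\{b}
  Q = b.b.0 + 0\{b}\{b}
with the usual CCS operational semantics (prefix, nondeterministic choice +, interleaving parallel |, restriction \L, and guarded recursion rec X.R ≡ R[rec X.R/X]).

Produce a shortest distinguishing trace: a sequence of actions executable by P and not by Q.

a

LTS(P): 3 reachable states
  p0 = a.b.0 + 0\{b}\{b} | --a--▸ p1
  p1 = b.0 | --b--▸ p2
  p2 = 0 | (no moves)
LTS(Q): 3 reachable states
  q0 = b.b.0 + 0\{b}\{b} | --b--▸ q1
  q1 = b.0 | --b--▸ q2
  q2 = 0 | (no moves)
Run σ = ⟨a⟩ on P: start {p0}
  after a @ step 1: {p1}
  P completes σ.
Run σ = ⟨a⟩ on Q: start {q0}
  after a @ step 1: no successor for Q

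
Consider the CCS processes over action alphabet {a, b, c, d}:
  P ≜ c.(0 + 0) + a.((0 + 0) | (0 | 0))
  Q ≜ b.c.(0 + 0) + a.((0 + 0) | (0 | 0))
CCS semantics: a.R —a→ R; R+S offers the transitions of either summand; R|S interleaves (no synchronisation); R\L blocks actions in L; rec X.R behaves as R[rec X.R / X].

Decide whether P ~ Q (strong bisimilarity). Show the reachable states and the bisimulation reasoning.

LTS(P): 3 reachable states
  s0 = c.(0 + 0) + a.((0 + 0) | (0 | 0)) ⊢ —a→ s1, —c→ s2
  s1 = (0 + 0) | (0 | 0) ⊢ stopped
  s2 = 0 + 0 ⊢ stopped
LTS(Q): 4 reachable states
  t0 = b.c.(0 + 0) + a.((0 + 0) | (0 | 0)) ⊢ —a→ t1, —b→ t2
  t1 = (0 + 0) | (0 | 0) ⊢ stopped
  t2 = c.(0 + 0) ⊢ —c→ t3
  t3 = 0 + 0 ⊢ stopped
Bisimilarity quotient blocks:
  B0 = {s0}
  B1 = {s1, s2, t1, t3}
  B2 = {t0}
  B3 = {t2}
s0 ∈ B0, t0 ∈ B2 → different blocks

not bisimilar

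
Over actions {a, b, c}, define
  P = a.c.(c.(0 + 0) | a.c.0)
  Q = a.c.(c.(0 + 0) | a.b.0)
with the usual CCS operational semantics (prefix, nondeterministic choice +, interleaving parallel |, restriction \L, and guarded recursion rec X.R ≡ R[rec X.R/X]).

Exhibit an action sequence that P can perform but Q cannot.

P's transition system — 8 states:
  m0 = a.c.(c.(0 + 0) | a.c.0) :: ··a··> m1
  m1 = c.(c.(0 + 0) | a.c.0) :: ··c··> m2
  m2 = c.(0 + 0) | a.c.0 :: ··a··> m3, ··c··> m4
  m3 = c.(0 + 0) | c.0 :: ··c··> m5, ··c··> m6
  m4 = (0 + 0) | a.c.0 :: ··a··> m5
  m5 = (0 + 0) | c.0 :: ··c··> m7
  m6 = c.(0 + 0) | 0 :: ··c··> m7
  m7 = (0 + 0) | 0 :: stopped
Q's transition system — 8 states:
  n0 = a.c.(c.(0 + 0) | a.b.0) :: ··a··> n1
  n1 = c.(c.(0 + 0) | a.b.0) :: ··c··> n2
  n2 = c.(0 + 0) | a.b.0 :: ··a··> n3, ··c··> n4
  n3 = c.(0 + 0) | b.0 :: ··b··> n5, ··c··> n6
  n4 = (0 + 0) | a.b.0 :: ··a··> n6
  n5 = c.(0 + 0) | 0 :: ··c··> n7
  n6 = (0 + 0) | b.0 :: ··b··> n7
  n7 = (0 + 0) | 0 :: stopped
Trace ⟨acacc⟩ through P, begin at {m0}:
  step 1 (a): {m1}
  step 2 (c): {m2}
  step 3 (a): {m3}
  step 4 (c): {m5, m6}
  step 5 (c): {m7}
  — P admits the full trace.
Trace ⟨acacc⟩ through Q, begin at {n0}:
  step 1 (a): {n1}
  step 2 (c): {n2}
  step 3 (a): {n3}
  step 4 (c): {n6}
  step 5 (c): ∅  — Q cannot continue

acacc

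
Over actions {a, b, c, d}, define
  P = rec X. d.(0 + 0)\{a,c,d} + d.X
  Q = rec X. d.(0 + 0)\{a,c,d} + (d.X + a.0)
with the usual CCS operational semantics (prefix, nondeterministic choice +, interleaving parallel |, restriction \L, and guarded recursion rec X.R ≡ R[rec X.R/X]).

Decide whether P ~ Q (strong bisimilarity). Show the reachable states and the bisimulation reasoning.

LTS(P): 2 reachable states
  m0 = rec X. d.(0 + 0)\{a,c,d} + d.X has moves --d--▸ m0, --d--▸ m1
  m1 = (0 + 0)\{a,c,d} has moves deadlocked
LTS(Q): 3 reachable states
  n0 = rec X. d.(0 + 0)\{a,c,d} + (d.X + a.0) has moves --a--▸ n1, --d--▸ n0, --d--▸ n2
  n1 = 0 has moves deadlocked
  n2 = (0 + 0)\{a,c,d} has moves deadlocked
Bisimilarity quotient blocks:
  B0 = {m0}
  B1 = {m1, n1, n2}
  B2 = {n0}
m0 ∈ B0, n0 ∈ B2 → different blocks

P ≁ Q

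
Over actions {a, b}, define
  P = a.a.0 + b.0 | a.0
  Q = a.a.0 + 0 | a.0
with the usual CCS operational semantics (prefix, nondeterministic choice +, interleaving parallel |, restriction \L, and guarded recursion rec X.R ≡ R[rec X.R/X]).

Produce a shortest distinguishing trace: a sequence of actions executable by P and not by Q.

b

P's transition system — 6 states:
  m0 = a.a.0 + b.0 | a.0 has moves --a--▸ m1, --a--▸ m2, --b--▸ m3
  m1 = a.0 has moves --a--▸ m4
  m2 = b.0 | 0 has moves --b--▸ m5
  m3 = 0 | a.0 has moves --a--▸ m5
  m4 = 0 has moves ·
  m5 = 0 | 0 has moves ·
Q's transition system — 4 states:
  n0 = a.a.0 + 0 | a.0 has moves --a--▸ n1, --a--▸ n2
  n1 = 0 | 0 has moves ·
  n2 = a.0 has moves --a--▸ n3
  n3 = 0 has moves ·
Executing b from P (initial set {m0}):
  [1] b ⇒ {m3}
  ✓ P
Executing b from Q (initial set {n0}):
  [1] b ⇒ ∅ (Q stuck)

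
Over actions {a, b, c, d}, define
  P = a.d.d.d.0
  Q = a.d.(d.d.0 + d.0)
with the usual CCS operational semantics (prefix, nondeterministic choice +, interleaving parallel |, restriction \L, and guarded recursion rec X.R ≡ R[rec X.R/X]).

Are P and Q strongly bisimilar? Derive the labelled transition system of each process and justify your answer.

not bisimilar

P's transition system — 5 states:
  u0 = a.d.d.d.0 → ··a··> u1
  u1 = d.d.d.0 → ··d··> u2
  u2 = d.d.0 → ··d··> u3
  u3 = d.0 → ··d··> u4
  u4 = 0 → (no moves)
Q's transition system — 5 states:
  v0 = a.d.(d.d.0 + d.0) → ··a··> v1
  v1 = d.(d.d.0 + d.0) → ··d··> v2
  v2 = d.d.0 + d.0 → ··d··> v3, ··d··> v4
  v3 = 0 → (no moves)
  v4 = d.0 → ··d··> v3
Partition-refinement fixed point:
  B0 = {u0}
  B1 = {u1}
  B2 = {u2}
  B3 = {u3, v4}
  B4 = {u4, v3}
  B5 = {v0}
  B6 = {v1}
  B7 = {v2}
u0 ∈ B0, v0 ∈ B5 → different blocks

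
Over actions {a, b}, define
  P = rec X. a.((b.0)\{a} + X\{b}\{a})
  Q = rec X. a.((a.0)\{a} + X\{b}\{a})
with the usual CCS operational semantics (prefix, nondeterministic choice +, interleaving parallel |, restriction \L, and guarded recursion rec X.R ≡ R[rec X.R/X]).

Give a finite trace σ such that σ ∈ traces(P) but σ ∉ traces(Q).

ab

LTS(P): 3 reachable states
  u0 = rec X. a.((b.0)\{a} + X\{b}\{a}) | -a-> u1
  u1 = (b.0)\{a} + (rec X. a.((b.0)\{a} + X\{b}\{a}))\{b}\{a} | -b-> u2
  u2 = 0\{a} | ∅
LTS(Q): 2 reachable states
  v0 = rec X. a.((a.0)\{a} + X\{b}\{a}) | -a-> v1
  v1 = (a.0)\{a} + (rec X. a.((a.0)\{a} + X\{b}\{a}))\{b}\{a} | ∅
Run σ = ⟨ab⟩ on P: start {u0}
  step 1 (a): {u1}
  step 2 (b): {u2}
  P completes σ.
Run σ = ⟨ab⟩ on Q: start {v0}
  step 1 (a): {v1}
  step 2 (b): no successor for Q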